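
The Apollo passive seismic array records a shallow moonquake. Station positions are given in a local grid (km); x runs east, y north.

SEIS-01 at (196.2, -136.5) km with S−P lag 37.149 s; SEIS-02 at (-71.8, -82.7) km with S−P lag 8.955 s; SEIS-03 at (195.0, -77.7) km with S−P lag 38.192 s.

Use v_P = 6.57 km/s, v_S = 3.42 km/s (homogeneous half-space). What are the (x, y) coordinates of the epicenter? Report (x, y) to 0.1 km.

Distance from S−P lag: d = Δt · v_P v_S / (v_P − v_S) = Δt · (6.57·3.42)/(6.57−3.42) ≈ 7.1331·Δt.
So d_SEIS-01 = 264.99, d_SEIS-02 = 63.88, d_SEIS-03 = 272.43 km.
Circle about each station: (x − 196.2)² + (y + 136.5)² = 264.99²; (x + 71.8)² + (y + 82.7)² = 63.88²; (x − 195.0)² + (y + 77.7)² = 272.43².
Subtracting the SEIS-01 equation from the SEIS-02 and SEIS-03 equations removes the quadratic terms:
-536.0 x + 107.6 y = 21006.89
-2.4 x + 117.6 y = -17062.80
Solving the 2×2 system: x ≈ -68.6, y ≈ -146.5 km.

(-68.6, -146.5)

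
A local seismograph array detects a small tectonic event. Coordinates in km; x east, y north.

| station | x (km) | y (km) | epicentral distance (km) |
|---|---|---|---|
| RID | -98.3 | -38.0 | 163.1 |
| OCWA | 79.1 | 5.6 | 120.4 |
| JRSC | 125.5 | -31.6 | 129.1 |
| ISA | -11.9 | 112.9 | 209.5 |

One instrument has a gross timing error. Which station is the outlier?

Solve using three stations at a time. Using OCWA, JRSC, ISA (subtract circle equations pairwise → linear system) gives (x, y) ≈ (13.0, -95.2).
Distances from that point to each station vs reported:
  RID: calculated 125.2 vs reported 163.1 → residual 37.9 km
  OCWA: calculated 120.5 vs reported 120.4 → residual 0.1 km
  JRSC: calculated 129.2 vs reported 129.1 → residual 0.1 km
  ISA: calculated 209.5 vs reported 209.5 → residual 0.0 km
OCWA, JRSC, ISA are mutually consistent (residuals ≈ 0); RID is off by 37.9 km.

RID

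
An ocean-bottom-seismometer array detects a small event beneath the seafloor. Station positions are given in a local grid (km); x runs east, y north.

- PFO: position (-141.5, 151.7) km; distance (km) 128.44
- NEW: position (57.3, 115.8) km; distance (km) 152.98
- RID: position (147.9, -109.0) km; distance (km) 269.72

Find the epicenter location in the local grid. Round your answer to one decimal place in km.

x ≈ -76.2 km, y ≈ 41.1 km

Circle about each station: (x + 141.5)² + (y − 151.7)² = 128.44²; (x − 57.3)² + (y − 115.8)² = 152.98²; (x − 147.9)² + (y + 109.0)² = 269.72².
Subtracting pairs of circle equations eliminates x²+y² and gives linear equations (the radical axes):
397.6 x − 71.8 y = -33248.26
578.8 x − 521.4 y = -65531.77
Solving the 2×2 system: x ≈ -76.2, y ≈ 41.1 km.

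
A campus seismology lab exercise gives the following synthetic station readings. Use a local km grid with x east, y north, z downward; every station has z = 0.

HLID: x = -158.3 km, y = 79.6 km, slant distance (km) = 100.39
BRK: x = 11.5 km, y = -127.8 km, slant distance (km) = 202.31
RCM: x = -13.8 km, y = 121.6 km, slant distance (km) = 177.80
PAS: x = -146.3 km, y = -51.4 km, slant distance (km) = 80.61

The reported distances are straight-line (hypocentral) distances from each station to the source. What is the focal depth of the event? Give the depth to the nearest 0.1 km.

58.4 km

Each station gives a sphere (x−x_i)² + (y−y_i)² + z² = d_i² (stations at z=0).
Subtracting the HLID sphere from BRK and RCM: z² cancels, leaving linear equations in x and y:
339.6 x − 414.8 y = -45781.14
289.0 x + 84.0 y = -37952.74
Solving: x ≈ -131.994, y ≈ 2.305 km (keep extra digits for the depth step; rounded: -132.0, 2.3).
Then from the HLID sphere: z² = 100.39² − (x + 158.3)² − (y − 79.6)² with x = -131.994, y = 2.305, so z ≈ 58.409 ≈ 58.4 km.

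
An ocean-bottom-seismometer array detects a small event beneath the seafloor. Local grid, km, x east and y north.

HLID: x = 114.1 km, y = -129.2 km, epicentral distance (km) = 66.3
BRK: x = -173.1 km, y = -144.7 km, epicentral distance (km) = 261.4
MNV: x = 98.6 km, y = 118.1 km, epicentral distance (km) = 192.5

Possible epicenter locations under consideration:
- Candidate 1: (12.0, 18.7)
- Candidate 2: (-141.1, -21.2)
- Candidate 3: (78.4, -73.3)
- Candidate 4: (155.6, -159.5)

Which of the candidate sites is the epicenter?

Candidate 3

For each candidate, compare |candidate − station| to the reported distance:
Candidate 1: residuals HLID 113.4, BRK 14.5, MNV 60.7 → max 113.4 km
Candidate 2: residuals HLID 210.8, BRK 133.8, MNV 84.7 → max 210.8 km
Candidate 3: residuals HLID 0.0, BRK 0.0, MNV 0.0 → max 0.0 km
Candidate 4: residuals HLID 14.9, BRK 67.6, MNV 90.9 → max 90.9 km
Only Candidate 3 has all residuals ≈ 0.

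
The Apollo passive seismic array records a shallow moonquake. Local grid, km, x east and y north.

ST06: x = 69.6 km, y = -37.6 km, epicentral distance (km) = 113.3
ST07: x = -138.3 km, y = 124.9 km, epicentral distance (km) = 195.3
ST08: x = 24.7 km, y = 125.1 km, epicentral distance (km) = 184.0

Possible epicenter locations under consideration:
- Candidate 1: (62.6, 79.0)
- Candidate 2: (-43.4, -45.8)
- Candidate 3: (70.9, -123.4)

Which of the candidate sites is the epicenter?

For each candidate, compare |candidate − station| to the reported distance:
Candidate 1: residuals ST06 3.5, ST07 10.8, ST08 124.3 → max 124.3 km
Candidate 2: residuals ST06 0.0, ST07 0.0, ST08 0.0 → max 0.0 km
Candidate 3: residuals ST06 27.5, ST07 129.4, ST08 68.8 → max 129.4 km
Only Candidate 2 has all residuals ≈ 0.

Candidate 2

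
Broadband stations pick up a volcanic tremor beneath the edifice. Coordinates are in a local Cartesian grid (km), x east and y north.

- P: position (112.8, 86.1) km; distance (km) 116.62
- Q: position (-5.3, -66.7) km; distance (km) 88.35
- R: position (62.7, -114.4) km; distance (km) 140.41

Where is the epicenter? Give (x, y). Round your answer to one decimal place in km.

Circle about each station: (x − 112.8)² + (y − 86.1)² = 116.62²; (x + 5.3)² + (y + 66.7)² = 88.35²; (x − 62.7)² + (y + 114.4)² = 140.41².
Subtracting the P equation from the Q and R equations removes the quadratic terms:
-236.2 x − 305.6 y = -9865.57
-100.2 x − 401.0 y = -9233.14
Solving the 2×2 system: x ≈ 17.7, y ≈ 18.6 km.

17.7 km east, 18.6 km north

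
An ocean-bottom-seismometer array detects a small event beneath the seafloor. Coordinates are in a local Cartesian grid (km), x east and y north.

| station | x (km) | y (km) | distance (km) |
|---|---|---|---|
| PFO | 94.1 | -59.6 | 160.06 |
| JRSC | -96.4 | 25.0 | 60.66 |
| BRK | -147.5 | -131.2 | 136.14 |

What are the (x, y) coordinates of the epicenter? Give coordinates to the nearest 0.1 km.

x ≈ -62.2 km, y ≈ -25.1 km

Circle about each station: (x − 94.1)² + (y + 59.6)² = 160.06²; (x + 96.4)² + (y − 25.0)² = 60.66²; (x + 147.5)² + (y + 131.2)² = 136.14².
Subtracting the PFO equation from the JRSC and BRK equations removes the quadratic terms:
-381.0 x + 169.2 y = 19450.56
-483.2 x − 143.2 y = 33647.82
Solving the 2×2 system: x ≈ -62.2, y ≈ -25.1 km.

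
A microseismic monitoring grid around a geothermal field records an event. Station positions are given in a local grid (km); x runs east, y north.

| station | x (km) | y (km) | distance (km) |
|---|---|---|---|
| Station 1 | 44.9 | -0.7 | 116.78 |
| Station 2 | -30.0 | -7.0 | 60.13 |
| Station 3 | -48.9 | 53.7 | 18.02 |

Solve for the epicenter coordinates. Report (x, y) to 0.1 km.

(-63.4, 43.0)

Circle about each station: (x − 44.9)² + (y + 0.7)² = 116.78²; (x + 30.0)² + (y + 7.0)² = 60.13²; (x + 48.9)² + (y − 53.7)² = 18.02².
Subtracting the Station 1 equation from the Station 2 and Station 3 equations removes the quadratic terms:
-149.8 x − 12.6 y = 8954.45
-187.6 x + 108.8 y = 16571.25
Solving the 2×2 system: x ≈ -63.4, y ≈ 43.0 km.
Check against Station 1 (with the unrounded x, y): √((x − 44.9)²+(y + 0.7)²) = 116.78 ≈ 116.78 km. ✓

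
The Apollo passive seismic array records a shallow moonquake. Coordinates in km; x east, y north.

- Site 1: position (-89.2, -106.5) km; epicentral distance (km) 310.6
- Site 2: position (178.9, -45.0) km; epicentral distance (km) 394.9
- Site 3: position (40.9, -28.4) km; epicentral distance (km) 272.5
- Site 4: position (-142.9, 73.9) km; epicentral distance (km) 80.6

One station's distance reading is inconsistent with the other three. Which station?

Solve using three stations at a time. Using Site 2, Site 3, Site 4 (subtract circle equations pairwise → linear system) gives (x, y) ≈ (-163.4, 152.0).
Distances from that point to each station vs reported:
  Site 1: calculated 269.0 vs reported 310.6 → residual 41.6 km
  Site 2: calculated 394.9 vs reported 394.9 → residual 0.0 km
  Site 3: calculated 272.6 vs reported 272.5 → residual 0.1 km
  Site 4: calculated 80.8 vs reported 80.6 → residual 0.2 km
Site 2, Site 3, Site 4 are mutually consistent (residuals ≈ 0); Site 1 is off by 41.6 km.

Site 1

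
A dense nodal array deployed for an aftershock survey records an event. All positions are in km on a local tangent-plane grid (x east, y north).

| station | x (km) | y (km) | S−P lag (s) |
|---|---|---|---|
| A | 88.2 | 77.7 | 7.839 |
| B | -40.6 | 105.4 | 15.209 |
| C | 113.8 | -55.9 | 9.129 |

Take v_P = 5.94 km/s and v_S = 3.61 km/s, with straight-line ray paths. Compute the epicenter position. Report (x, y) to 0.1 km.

Distance from S−P lag: d = Δt · v_P v_S / (v_P − v_S) = Δt · (5.94·3.61)/(5.94−3.61) ≈ 9.2032·Δt.
So d_A = 72.14, d_B = 139.97, d_C = 84.02 km.
Circle about each station: (x − 88.2)² + (y − 77.7)² = 72.14²; (x + 40.6)² + (y − 105.4)² = 139.97²; (x − 113.8)² + (y + 55.9)² = 84.02².
Subtracting pairs of circle equations eliminates x²+y² and gives linear equations (the radical axes):
-257.6 x + 55.4 y = -15446.43
51.2 x − 267.2 y = 403.54
Solving the 2×2 system: x ≈ 62.2, y ≈ 10.4 km.

x ≈ 62.2 km, y ≈ 10.4 km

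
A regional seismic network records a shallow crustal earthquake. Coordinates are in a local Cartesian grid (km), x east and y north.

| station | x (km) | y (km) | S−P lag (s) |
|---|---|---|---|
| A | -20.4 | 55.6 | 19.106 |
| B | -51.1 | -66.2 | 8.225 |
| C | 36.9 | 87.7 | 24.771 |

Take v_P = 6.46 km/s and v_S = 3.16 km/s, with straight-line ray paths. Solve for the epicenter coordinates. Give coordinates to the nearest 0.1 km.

x ≈ -0.5 km, y ≈ -60.9 km

Distance from S−P lag: d = Δt · v_P v_S / (v_P − v_S) = Δt · (6.46·3.16)/(6.46−3.16) ≈ 6.1859·Δt.
So d_A = 118.19, d_B = 50.88, d_C = 153.23 km.
Circle about each station: (x + 20.4)² + (y − 55.6)² = 118.19²; (x + 51.1)² + (y + 66.2)² = 50.88²; (x − 36.9)² + (y − 87.7)² = 153.23².
Subtracting the A equation from the B and C equations removes the quadratic terms:
-61.4 x − 243.6 y = 14866.23
114.6 x + 64.2 y = -3965.18
Solving the 2×2 system: x ≈ -0.5, y ≈ -60.9 km.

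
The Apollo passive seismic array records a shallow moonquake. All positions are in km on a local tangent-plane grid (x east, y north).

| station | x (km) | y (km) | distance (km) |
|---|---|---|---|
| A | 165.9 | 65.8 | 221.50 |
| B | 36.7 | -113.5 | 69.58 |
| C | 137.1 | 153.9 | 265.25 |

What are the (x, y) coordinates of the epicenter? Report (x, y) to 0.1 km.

Circle about each station: (x − 165.9)² + (y − 65.8)² = 221.50²; (x − 36.7)² + (y + 113.5)² = 69.58²; (x − 137.1)² + (y − 153.9)² = 265.25².
Subtracting pairs of circle equations eliminates x²+y² and gives linear equations (the radical axes):
-258.4 x − 358.6 y = 26597.56
-57.6 x + 176.2 y = -10666.14
Solving the 2×2 system: x ≈ -13.0, y ≈ -64.8 km.

x ≈ -13.0 km, y ≈ -64.8 km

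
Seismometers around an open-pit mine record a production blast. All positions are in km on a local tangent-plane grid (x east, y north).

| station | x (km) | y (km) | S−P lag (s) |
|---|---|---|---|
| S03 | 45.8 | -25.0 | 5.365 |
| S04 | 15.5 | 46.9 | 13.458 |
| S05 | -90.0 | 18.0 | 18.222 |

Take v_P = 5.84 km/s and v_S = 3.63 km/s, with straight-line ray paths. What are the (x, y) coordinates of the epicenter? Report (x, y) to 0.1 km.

Distance from S−P lag: d = Δt · v_P v_S / (v_P − v_S) = Δt · (5.84·3.63)/(5.84−3.63) ≈ 9.5924·Δt.
So d_S03 = 51.46, d_S04 = 129.09, d_S05 = 174.79 km.
Circle about each station: (x − 45.8)² + (y + 25.0)² = 51.46²; (x − 15.5)² + (y − 46.9)² = 129.09²; (x + 90.0)² + (y − 18.0)² = 174.79².
Subtracting the S03 equation from the S04 and S05 equations removes the quadratic terms:
-60.6 x + 143.8 y = -14298.88
-271.6 x + 86.0 y = -22202.05
Solving the 2×2 system: x ≈ 58.0, y ≈ -75.0 km.

(58.0, -75.0)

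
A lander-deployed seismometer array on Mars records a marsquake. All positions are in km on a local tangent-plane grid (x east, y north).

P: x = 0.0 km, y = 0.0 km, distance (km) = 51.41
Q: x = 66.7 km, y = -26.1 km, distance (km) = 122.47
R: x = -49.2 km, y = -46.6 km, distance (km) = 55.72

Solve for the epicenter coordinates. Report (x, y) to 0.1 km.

(-50.6, 9.1)

Circle about each station: x² + y² = 51.41²; (x − 66.7)² + (y + 26.1)² = 122.47²; (x + 49.2)² + (y + 46.6)² = 55.72².
Subtracting the P equation from the Q and R equations removes the quadratic terms:
133.4 x − 52.2 y = -7225.81
-98.4 x − 93.2 y = 4130.47
Solving the 2×2 system: x ≈ -50.6, y ≈ 9.1 km.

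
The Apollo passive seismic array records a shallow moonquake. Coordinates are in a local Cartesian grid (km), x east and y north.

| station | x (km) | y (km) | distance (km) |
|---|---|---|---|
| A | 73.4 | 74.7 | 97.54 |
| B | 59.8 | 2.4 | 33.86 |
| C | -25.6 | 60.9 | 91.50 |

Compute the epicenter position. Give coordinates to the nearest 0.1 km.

Circle about each station: (x − 73.4)² + (y − 74.7)² = 97.54²; (x − 59.8)² + (y − 2.4)² = 33.86²; (x + 25.6)² + (y − 60.9)² = 91.50².
Subtracting the A equation from the B and C equations removes the quadratic terms:
-27.2 x − 144.6 y = 981.70
-198.0 x − 27.6 y = -5461.68
Solving the 2×2 system: x ≈ 29.3, y ≈ -12.3 km.

(29.3, -12.3)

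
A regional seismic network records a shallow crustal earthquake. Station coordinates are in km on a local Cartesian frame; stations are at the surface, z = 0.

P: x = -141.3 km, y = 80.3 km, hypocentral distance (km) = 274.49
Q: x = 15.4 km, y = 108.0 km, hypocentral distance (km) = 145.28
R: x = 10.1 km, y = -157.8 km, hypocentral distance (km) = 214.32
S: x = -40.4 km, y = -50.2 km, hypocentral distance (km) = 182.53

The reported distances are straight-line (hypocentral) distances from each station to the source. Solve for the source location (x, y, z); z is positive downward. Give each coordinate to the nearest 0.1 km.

(123.3, 19.6, 40.6)

Each station gives a sphere (x−x_i)² + (y−y_i)² + z² = d_i² (stations at z=0).
Subtracting the P sphere from Q and R: z² cancels, leaving linear equations in x and y:
313.4 x + 55.4 y = 39725.86
302.8 x − 476.2 y = 28000.77
Solving: x ≈ 123.293, y ≈ 19.598 km (keep extra digits for the depth step; rounded: 123.3, 19.6).
Then from the P sphere: z² = 274.49² − (x + 141.3)² − (y − 80.3)² with x = 123.293, y = 19.598, so z ≈ 40.627 ≈ 40.6 km.
Check against S (with the unrounded solution): distance 182.53 ≈ 182.53 km. ✓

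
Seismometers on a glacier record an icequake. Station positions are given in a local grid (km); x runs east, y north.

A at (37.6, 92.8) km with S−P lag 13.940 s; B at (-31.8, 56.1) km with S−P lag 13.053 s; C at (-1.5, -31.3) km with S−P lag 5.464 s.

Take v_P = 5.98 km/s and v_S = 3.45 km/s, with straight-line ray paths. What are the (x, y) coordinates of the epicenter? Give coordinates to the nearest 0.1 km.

(41.8, -20.8)

Distance from S−P lag: d = Δt · v_P v_S / (v_P − v_S) = Δt · (5.98·3.45)/(5.98−3.45) ≈ 8.1545·Δt.
So d_A = 113.67, d_B = 106.44, d_C = 44.56 km.
Circle about each station: (x − 37.6)² + (y − 92.8)² = 113.67²; (x + 31.8)² + (y − 56.1)² = 106.44²; (x + 1.5)² + (y + 31.3)² = 44.56².
Subtracting the A equation from the B and C equations removes the quadratic terms:
-138.8 x − 73.4 y = -4275.75
-78.2 x − 248.2 y = 1891.62
Solving the 2×2 system: x ≈ 41.8, y ≈ -20.8 km.
Check against A (with the unrounded x, y): √((x − 37.6)²+(y − 92.8)²) = 113.67 ≈ 113.67 km. ✓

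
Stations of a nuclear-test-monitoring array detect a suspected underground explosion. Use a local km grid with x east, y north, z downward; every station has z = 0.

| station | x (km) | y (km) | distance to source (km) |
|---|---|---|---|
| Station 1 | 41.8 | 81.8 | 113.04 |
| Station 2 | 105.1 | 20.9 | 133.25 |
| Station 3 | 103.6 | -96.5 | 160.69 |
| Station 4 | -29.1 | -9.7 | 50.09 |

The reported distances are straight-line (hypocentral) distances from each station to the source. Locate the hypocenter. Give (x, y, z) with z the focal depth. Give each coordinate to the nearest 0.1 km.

(-17.1, -1.9, 48.0)

Each station gives a sphere (x−x_i)² + (y−y_i)² + z² = d_i² (stations at z=0).
Subtracting the Station 1 sphere from Station 2 and Station 3: z² cancels, leaving linear equations in x and y:
126.6 x − 121.8 y = -1933.18
123.6 x − 356.6 y = -1436.50
Solving: x ≈ -17.095, y ≈ -1.897 km (keep extra digits for the depth step; rounded: -17.1, -1.9).
Then from the Station 1 sphere: z² = 113.04² − (x − 41.8)² − (y − 81.8)² with x = -17.095, y = -1.897, so z ≈ 48.002 ≈ 48.0 km.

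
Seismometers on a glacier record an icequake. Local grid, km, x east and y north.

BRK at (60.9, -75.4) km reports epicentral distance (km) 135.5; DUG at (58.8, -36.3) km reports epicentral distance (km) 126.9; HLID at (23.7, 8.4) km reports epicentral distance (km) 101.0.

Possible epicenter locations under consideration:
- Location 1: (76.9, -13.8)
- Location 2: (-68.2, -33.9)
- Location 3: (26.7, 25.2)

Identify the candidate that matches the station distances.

Location 2

For each candidate, compare |candidate − station| to the reported distance:
Location 1: residuals BRK 71.9, DUG 98.0, HLID 43.4 → max 98.0 km
Location 2: residuals BRK 0.1, DUG 0.1, HLID 0.2 → max 0.2 km
Location 3: residuals BRK 29.2, DUG 57.5, HLID 83.9 → max 83.9 km
Only Location 2 has all residuals ≈ 0.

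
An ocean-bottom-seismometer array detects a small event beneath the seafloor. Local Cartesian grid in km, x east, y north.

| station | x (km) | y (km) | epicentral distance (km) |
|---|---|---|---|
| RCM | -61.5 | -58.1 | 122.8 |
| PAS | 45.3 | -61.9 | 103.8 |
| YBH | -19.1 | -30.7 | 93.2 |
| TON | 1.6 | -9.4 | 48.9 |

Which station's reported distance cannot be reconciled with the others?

YBH

Solve using three stations at a time. Using RCM, PAS, TON (subtract circle equations pairwise → linear system) gives (x, y) ≈ (15.5, 37.6).
Distances from that point to each station vs reported:
  RCM: calculated 122.8 vs reported 122.8 → residual 0.0 km
  PAS: calculated 103.9 vs reported 103.8 → residual 0.1 km
  YBH: calculated 76.6 vs reported 93.2 → residual 16.6 km
  TON: calculated 49.0 vs reported 48.9 → residual 0.1 km
RCM, PAS, TON are mutually consistent (residuals ≈ 0); YBH is off by 16.6 km.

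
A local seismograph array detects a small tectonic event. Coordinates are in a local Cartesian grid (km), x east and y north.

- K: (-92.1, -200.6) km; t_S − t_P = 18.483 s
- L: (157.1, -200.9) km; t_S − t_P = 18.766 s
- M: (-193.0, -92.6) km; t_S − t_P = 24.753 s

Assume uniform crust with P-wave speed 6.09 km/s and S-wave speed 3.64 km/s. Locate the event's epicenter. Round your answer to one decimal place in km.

Distance from S−P lag: d = Δt · v_P v_S / (v_P − v_S) = Δt · (6.09·3.64)/(6.09−3.64) ≈ 9.0480·Δt.
So d_K = 167.23, d_L = 169.79, d_M = 223.97 km.
Circle about each station: (x + 92.1)² + (y + 200.6)² = 167.23²; (x − 157.1)² + (y + 200.9)² = 169.79²; (x + 193.0)² + (y + 92.6)² = 223.97².
Subtracting the K equation from the L and M equations removes the quadratic terms:
498.4 x − 0.6 y = 15455.68
-201.8 x + 216.0 y = -25095.70
Solving the 2×2 system: x ≈ 30.9, y ≈ -87.3 km.

x ≈ 30.9 km, y ≈ -87.3 km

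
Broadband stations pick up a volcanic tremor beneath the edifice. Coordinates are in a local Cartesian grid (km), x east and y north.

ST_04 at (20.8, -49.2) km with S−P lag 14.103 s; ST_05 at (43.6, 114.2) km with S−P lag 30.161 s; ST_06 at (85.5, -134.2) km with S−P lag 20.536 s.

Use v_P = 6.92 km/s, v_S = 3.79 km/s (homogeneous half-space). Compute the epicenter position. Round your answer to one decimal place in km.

Distance from S−P lag: d = Δt · v_P v_S / (v_P − v_S) = Δt · (6.92·3.79)/(6.92−3.79) ≈ 8.3792·Δt.
So d_ST_04 = 118.17, d_ST_05 = 252.72, d_ST_06 = 172.07 km.
Circle about each station: (x − 20.8)² + (y + 49.2)² = 118.17²; (x − 43.6)² + (y − 114.2)² = 252.72²; (x − 85.5)² + (y + 134.2)² = 172.07².
Subtracting pairs of circle equations eliminates x²+y² and gives linear equations (the radical axes):
45.6 x + 326.8 y = -37813.93
129.4 x − 170.0 y = 6822.67
Solving the 2×2 system: x ≈ -83.9, y ≈ -104.0 km.

-83.9 km east, -104.0 km north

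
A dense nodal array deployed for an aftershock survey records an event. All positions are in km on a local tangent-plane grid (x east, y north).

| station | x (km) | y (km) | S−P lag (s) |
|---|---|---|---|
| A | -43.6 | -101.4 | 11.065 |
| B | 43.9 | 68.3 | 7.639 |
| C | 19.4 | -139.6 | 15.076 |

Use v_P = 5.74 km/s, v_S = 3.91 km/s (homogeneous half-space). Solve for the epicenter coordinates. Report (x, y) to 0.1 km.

-43.4 km east, 34.3 km north

Distance from S−P lag: d = Δt · v_P v_S / (v_P − v_S) = Δt · (5.74·3.91)/(5.74−3.91) ≈ 12.2642·Δt.
So d_A = 135.70, d_B = 93.69, d_C = 184.89 km.
Circle about each station: (x + 43.6)² + (y + 101.4)² = 135.70²; (x − 43.9)² + (y − 68.3)² = 93.69²; (x − 19.4)² + (y + 139.6)² = 184.89².
Subtracting the A equation from the B and C equations removes the quadratic terms:
175.0 x + 339.4 y = 4045.85
126.0 x − 76.4 y = -8088.22
Solving the 2×2 system: x ≈ -43.4, y ≈ 34.3 km.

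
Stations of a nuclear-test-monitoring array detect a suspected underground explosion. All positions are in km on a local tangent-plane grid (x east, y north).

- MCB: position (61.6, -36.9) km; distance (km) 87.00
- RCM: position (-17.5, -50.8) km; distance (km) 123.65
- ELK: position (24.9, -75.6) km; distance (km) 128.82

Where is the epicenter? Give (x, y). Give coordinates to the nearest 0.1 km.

Circle about each station: (x − 61.6)² + (y + 36.9)² = 87.00²; (x + 17.5)² + (y + 50.8)² = 123.65²; (x − 24.9)² + (y + 75.6)² = 128.82².
Subtracting pairs of circle equations eliminates x²+y² and gives linear equations (the radical axes):
-158.2 x − 27.8 y = -9989.60
-73.4 x − 77.4 y = -7846.39
Solving the 2×2 system: x ≈ 54.4, y ≈ 49.8 km.

54.4 km east, 49.8 km north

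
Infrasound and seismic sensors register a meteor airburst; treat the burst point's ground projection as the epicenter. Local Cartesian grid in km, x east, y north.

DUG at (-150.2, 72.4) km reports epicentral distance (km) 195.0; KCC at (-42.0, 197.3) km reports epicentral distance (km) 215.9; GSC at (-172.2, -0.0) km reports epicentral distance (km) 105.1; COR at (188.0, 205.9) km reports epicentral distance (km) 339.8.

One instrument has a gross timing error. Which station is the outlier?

DUG

Solve using three stations at a time. Using KCC, GSC, COR (subtract circle equations pairwise → linear system) gives (x, y) ≈ (-68.5, -17.0).
Distances from that point to each station vs reported:
  DUG: calculated 121.1 vs reported 195.0 → residual 73.9 km
  KCC: calculated 215.9 vs reported 215.9 → residual 0.0 km
  GSC: calculated 105.1 vs reported 105.1 → residual 0.0 km
  COR: calculated 339.8 vs reported 339.8 → residual 0.0 km
KCC, GSC, COR are mutually consistent (residuals ≈ 0); DUG is off by 73.9 km.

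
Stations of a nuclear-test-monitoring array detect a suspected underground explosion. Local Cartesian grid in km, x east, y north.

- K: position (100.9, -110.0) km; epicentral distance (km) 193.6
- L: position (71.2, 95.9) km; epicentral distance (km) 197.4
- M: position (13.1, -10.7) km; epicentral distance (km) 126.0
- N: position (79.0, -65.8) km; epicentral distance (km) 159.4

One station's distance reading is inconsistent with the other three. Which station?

Solve using three stations at a time. Using K, L, N (subtract circle equations pairwise → linear system) gives (x, y) ≈ (-77.4, -34.2).
Distances from that point to each station vs reported:
  K: calculated 193.7 vs reported 193.6 → residual 0.1 km
  L: calculated 197.5 vs reported 197.4 → residual 0.1 km
  M: calculated 93.5 vs reported 126.0 → residual 32.5 km
  N: calculated 159.5 vs reported 159.4 → residual 0.1 km
K, L, N are mutually consistent (residuals ≈ 0); M is off by 32.5 km.

M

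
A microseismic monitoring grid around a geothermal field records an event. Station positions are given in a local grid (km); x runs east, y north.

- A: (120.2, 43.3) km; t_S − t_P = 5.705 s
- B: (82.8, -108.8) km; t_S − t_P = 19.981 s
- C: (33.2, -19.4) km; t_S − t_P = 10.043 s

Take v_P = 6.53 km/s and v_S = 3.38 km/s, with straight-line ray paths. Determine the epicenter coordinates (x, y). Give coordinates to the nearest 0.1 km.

Distance from S−P lag: d = Δt · v_P v_S / (v_P − v_S) = Δt · (6.53·3.38)/(6.53−3.38) ≈ 7.0068·Δt.
So d_A = 39.97, d_B = 140.00, d_C = 70.37 km.
Circle about each station: (x − 120.2)² + (y − 43.3)² = 39.97²; (x − 82.8)² + (y + 108.8)² = 140.00²; (x − 33.2)² + (y + 19.4)² = 70.37².
Subtracting the A equation from the B and C equations removes the quadratic terms:
-74.8 x − 304.2 y = -15632.05
-174.0 x − 125.4 y = -18198.67
Solving the 2×2 system: x ≈ 82.1, y ≈ 31.2 km.
Check against A (with the unrounded x, y): √((x − 120.2)²+(y − 43.3)²) = 39.97 ≈ 39.97 km. ✓

(82.1, 31.2)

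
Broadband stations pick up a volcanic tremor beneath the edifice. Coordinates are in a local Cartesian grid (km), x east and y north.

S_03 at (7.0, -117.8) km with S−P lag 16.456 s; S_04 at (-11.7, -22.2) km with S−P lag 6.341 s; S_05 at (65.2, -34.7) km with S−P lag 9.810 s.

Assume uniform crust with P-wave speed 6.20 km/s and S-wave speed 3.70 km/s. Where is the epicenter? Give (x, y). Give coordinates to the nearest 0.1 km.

(6.1, 33.2)

Distance from S−P lag: d = Δt · v_P v_S / (v_P − v_S) = Δt · (6.20·3.70)/(6.20−3.70) ≈ 9.1760·Δt.
So d_S_03 = 151.00, d_S_04 = 58.19, d_S_05 = 90.02 km.
Circle about each station: (x − 7.0)² + (y + 117.8)² = 151.00²; (x + 11.7)² + (y + 22.2)² = 58.19²; (x − 65.2)² + (y + 34.7)² = 90.02².
Subtracting the S_03 equation from the S_04 and S_05 equations removes the quadratic terms:
-37.4 x + 191.2 y = 6118.81
116.4 x + 166.2 y = 6226.69
Solving the 2×2 system: x ≈ 6.1, y ≈ 33.2 km.
Check against S_03 (with the unrounded x, y): √((x − 7.0)²+(y + 117.8)²) = 151.00 ≈ 151.00 km. ✓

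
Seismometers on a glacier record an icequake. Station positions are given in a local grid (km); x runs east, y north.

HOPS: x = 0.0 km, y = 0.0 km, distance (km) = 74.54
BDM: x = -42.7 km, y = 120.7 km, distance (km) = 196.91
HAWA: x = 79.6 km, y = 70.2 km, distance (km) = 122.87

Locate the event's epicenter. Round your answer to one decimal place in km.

Circle about each station: x² + y² = 74.54²; (x + 42.7)² + (y − 120.7)² = 196.91²; (x − 79.6)² + (y − 70.2)² = 122.87².
Subtracting the HOPS equation from the BDM and HAWA equations removes the quadratic terms:
-85.4 x + 241.4 y = -16825.56
159.2 x + 140.4 y = 1723.37
Solving the 2×2 system: x ≈ 55.1, y ≈ -50.2 km.
Check against HOPS (with the unrounded x, y): √(x²+y²) = 74.55 ≈ 74.54 km. ✓

55.1 km east, -50.2 km north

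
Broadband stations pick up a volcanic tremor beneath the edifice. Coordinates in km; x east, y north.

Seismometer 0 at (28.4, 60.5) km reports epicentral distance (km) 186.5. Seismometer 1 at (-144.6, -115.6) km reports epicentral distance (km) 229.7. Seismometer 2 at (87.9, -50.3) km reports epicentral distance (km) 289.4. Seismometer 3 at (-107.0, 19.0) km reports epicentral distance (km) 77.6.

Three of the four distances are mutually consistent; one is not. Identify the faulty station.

Solve using three stations at a time. Using Seismometer 0, Seismometer 1, Seismometer 2 (subtract circle equations pairwise → linear system) gives (x, y) ≈ (-150.3, 114.1).
Distances from that point to each station vs reported:
  Seismometer 0: calculated 186.6 vs reported 186.5 → residual 0.1 km
  Seismometer 1: calculated 229.8 vs reported 229.7 → residual 0.1 km
  Seismometer 2: calculated 289.5 vs reported 289.4 → residual 0.1 km
  Seismometer 3: calculated 104.5 vs reported 77.6 → residual 26.9 km
Seismometer 0, Seismometer 1, Seismometer 2 are mutually consistent (residuals ≈ 0); Seismometer 3 is off by 26.9 km.

Seismometer 3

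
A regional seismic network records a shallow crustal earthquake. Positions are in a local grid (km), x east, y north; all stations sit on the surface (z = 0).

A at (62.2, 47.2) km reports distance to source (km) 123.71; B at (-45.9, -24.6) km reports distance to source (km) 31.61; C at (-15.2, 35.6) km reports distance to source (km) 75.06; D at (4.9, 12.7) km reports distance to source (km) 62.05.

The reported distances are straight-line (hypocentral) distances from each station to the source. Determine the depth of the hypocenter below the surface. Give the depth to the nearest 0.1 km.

Each station gives a sphere (x−x_i)² + (y−y_i)² + z² = d_i² (stations at z=0).
Subtracting the A sphere from B and C: z² cancels, leaving linear equations in x and y:
-216.2 x − 143.6 y = 10920.26
-154.8 x − 23.2 y = 5071.88
Solving: x ≈ -27.593, y ≈ -34.503 km (keep extra digits for the depth step; rounded: -27.6, -34.5).
Then from the A sphere: z² = 123.71² − (x − 62.2)² − (y − 47.2)² with x = -27.593, y = -34.503, so z ≈ 23.791 ≈ 23.8 km.

depth ≈ 23.8 km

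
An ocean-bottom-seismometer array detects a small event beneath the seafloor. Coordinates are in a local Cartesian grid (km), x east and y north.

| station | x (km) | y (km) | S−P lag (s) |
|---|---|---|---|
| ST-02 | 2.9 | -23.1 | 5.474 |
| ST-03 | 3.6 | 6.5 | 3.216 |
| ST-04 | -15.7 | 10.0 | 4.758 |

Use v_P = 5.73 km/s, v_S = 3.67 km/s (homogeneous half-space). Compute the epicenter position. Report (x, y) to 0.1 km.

Distance from S−P lag: d = Δt · v_P v_S / (v_P − v_S) = Δt · (5.73·3.67)/(5.73−3.67) ≈ 10.2083·Δt.
So d_ST-02 = 55.88, d_ST-03 = 32.83, d_ST-04 = 48.57 km.
Circle about each station: (x − 2.9)² + (y + 23.1)² = 55.88²; (x − 3.6)² + (y − 6.5)² = 32.83²; (x + 15.7)² + (y − 10.0)² = 48.57².
Subtracting the ST-02 equation from the ST-03 and ST-04 equations removes the quadratic terms:
1.4 x + 59.2 y = 1557.96
-37.2 x + 66.2 y = 568.00
Solving the 2×2 system: x ≈ 30.3, y ≈ 25.6 km.

x ≈ 30.3 km, y ≈ 25.6 km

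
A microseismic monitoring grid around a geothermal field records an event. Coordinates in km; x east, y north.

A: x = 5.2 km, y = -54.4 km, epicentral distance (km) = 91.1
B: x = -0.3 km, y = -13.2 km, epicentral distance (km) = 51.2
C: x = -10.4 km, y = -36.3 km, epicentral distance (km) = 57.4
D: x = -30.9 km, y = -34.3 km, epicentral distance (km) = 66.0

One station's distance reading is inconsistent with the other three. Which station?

C

Solve using three stations at a time. Using A, B, D (subtract circle equations pairwise → linear system) gives (x, y) ≈ (-25.3, 31.4).
Distances from that point to each station vs reported:
  A: calculated 91.1 vs reported 91.1 → residual 0.0 km
  B: calculated 51.1 vs reported 51.2 → residual 0.1 km
  C: calculated 69.3 vs reported 57.4 → residual 11.9 km
  D: calculated 65.9 vs reported 66.0 → residual 0.1 km
A, B, D are mutually consistent (residuals ≈ 0); C is off by 11.9 km.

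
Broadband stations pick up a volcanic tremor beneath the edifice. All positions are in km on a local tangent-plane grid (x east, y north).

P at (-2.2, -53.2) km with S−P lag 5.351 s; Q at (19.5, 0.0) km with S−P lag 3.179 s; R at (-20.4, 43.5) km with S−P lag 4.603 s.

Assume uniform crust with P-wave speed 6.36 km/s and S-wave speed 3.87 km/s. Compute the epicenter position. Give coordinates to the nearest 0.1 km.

-11.9 km east, -1.2 km north

Distance from S−P lag: d = Δt · v_P v_S / (v_P − v_S) = Δt · (6.36·3.87)/(6.36−3.87) ≈ 9.8848·Δt.
So d_P = 52.89, d_Q = 31.42, d_R = 45.50 km.
Circle about each station: (x + 2.2)² + (y + 53.2)² = 52.89²; (x − 19.5)² + y² = 31.42²; (x + 20.4)² + (y − 43.5)² = 45.50².
Subtracting the P equation from the Q and R equations removes the quadratic terms:
43.4 x + 106.4 y = -644.69
-36.4 x + 193.4 y = 200.43
Solving the 2×2 system: x ≈ -11.9, y ≈ -1.2 km.
Check against P (with the unrounded x, y): √((x + 2.2)²+(y + 53.2)²) = 52.89 ≈ 52.89 km. ✓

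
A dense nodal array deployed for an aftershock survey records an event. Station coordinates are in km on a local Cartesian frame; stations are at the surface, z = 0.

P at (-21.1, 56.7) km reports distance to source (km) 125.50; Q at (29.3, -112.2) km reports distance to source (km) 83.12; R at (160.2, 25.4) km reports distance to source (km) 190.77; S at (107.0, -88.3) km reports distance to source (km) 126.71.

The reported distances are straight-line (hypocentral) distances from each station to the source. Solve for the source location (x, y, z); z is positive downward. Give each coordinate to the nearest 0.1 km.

(-4.2, -56.4, 51.7)

Each station gives a sphere (x−x_i)² + (y−y_i)² + z² = d_i² (stations at z=0).
Subtracting the P sphere from Q and R: z² cancels, leaving linear equations in x and y:
100.8 x − 337.8 y = 18628.55
362.6 x − 62.6 y = 2006.16
Solving: x ≈ -4.205, y ≈ -56.401 km (keep extra digits for the depth step; rounded: -4.2, -56.4).
Then from the P sphere: z² = 125.50² − (x + 21.1)² − (y − 56.7)² with x = -4.205, y = -56.401, so z ≈ 51.701 ≈ 51.7 km.
Check against S (with the unrounded solution): distance 126.72 ≈ 126.71 km. ✓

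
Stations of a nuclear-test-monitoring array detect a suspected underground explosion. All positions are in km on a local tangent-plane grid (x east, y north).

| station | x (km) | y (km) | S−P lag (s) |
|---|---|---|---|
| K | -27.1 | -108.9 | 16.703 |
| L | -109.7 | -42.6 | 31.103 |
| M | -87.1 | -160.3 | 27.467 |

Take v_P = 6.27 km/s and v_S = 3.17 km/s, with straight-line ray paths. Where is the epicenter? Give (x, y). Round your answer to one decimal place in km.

Distance from S−P lag: d = Δt · v_P v_S / (v_P − v_S) = Δt · (6.27·3.17)/(6.27−3.17) ≈ 6.4116·Δt.
So d_K = 107.09, d_L = 199.42, d_M = 176.11 km.
Circle about each station: (x + 27.1)² + (y + 108.9)² = 107.09²; (x + 109.7)² + (y + 42.6)² = 199.42²; (x + 87.1)² + (y + 160.3)² = 176.11².
Subtracting the K equation from the L and M equations removes the quadratic terms:
-165.2 x + 132.6 y = -27044.84
-120.0 x − 102.8 y = 1142.42
Solving the 2×2 system: x ≈ 79.9, y ≈ -104.4 km.

(79.9, -104.4)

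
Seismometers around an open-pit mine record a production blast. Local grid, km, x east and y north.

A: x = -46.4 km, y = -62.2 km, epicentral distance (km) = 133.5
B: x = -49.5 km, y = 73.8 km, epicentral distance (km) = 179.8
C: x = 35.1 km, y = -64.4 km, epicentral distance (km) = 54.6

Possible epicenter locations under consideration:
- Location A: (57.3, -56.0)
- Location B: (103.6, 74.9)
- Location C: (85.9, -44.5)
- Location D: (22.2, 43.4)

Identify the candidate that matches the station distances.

Location C

For each candidate, compare |candidate − station| to the reported distance:
Location A: residuals A 29.6, B 11.7, C 30.9 → max 30.9 km
Location B: residuals A 69.7, B 26.7, C 100.6 → max 100.6 km
Location C: residuals A 0.0, B 0.0, C 0.0 → max 0.0 km
Location D: residuals A 7.6, B 101.9, C 54.0 → max 101.9 km
Only Location C has all residuals ≈ 0.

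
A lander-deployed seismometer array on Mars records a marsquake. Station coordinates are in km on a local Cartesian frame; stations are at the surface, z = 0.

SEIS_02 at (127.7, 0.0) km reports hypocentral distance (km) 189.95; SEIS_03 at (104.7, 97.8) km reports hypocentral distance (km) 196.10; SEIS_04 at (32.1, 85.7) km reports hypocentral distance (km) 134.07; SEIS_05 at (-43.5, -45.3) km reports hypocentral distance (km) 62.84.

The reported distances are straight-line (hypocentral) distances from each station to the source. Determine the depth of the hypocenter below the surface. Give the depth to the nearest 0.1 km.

Each station gives a sphere (x−x_i)² + (y−y_i)² + z² = d_i² (stations at z=0).
Subtracting the SEIS_02 sphere from SEIS_03 and SEIS_04: z² cancels, leaving linear equations in x and y:
-46.0 x + 195.6 y = 1845.43
-191.2 x + 171.4 y = 10173.85
Solving: x ≈ -56.708, y ≈ -3.902 km (keep extra digits for the depth step; rounded: -56.7, -3.9).
Then from the SEIS_02 sphere: z² = 189.95² − (x − 127.7)² − y² with x = -56.708, y = -3.902, so z ≈ 45.381 ≈ 45.4 km.
Check against SEIS_05 (with the unrounded solution): distance 62.83 ≈ 62.84 km. ✓

z ≈ 45.4 km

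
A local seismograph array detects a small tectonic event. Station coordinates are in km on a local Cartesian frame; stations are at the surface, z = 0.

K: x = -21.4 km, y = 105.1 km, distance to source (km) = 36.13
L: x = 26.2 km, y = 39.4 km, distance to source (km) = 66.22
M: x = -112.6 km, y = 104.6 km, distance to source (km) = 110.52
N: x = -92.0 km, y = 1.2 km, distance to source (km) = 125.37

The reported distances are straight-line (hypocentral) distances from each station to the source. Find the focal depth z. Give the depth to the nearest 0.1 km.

Each station gives a sphere (x−x_i)² + (y−y_i)² + z² = d_i² (stations at z=0).
Subtracting the K sphere from L and M: z² cancels, leaving linear equations in x and y:
95.2 x − 131.4 y = -12344.88
-182.4 x − 1.0 y = 1206.66
Solving: x ≈ -7.102, y ≈ 88.803 km (keep extra digits for the depth step; rounded: -7.1, 88.8).
Then from the K sphere: z² = 36.13² − (x + 21.4)² − (y − 105.1)² with x = -7.102, y = 88.803, so z ≈ 28.902 ≈ 28.9 km.

28.9 km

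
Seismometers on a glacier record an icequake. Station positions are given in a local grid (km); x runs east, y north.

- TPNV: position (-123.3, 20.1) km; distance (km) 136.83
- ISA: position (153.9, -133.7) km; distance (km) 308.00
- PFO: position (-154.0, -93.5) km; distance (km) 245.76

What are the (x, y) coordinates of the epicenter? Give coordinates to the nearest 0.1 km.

x ≈ -26.0 km, y ≈ 116.3 km

Circle about each station: (x + 123.3)² + (y − 20.1)² = 136.83²; (x − 153.9)² + (y + 133.7)² = 308.00²; (x + 154.0)² + (y + 93.5)² = 245.76².
Subtracting pairs of circle equations eliminates x²+y² and gives linear equations (the radical axes):
554.4 x − 307.6 y = -50187.55
-61.4 x − 227.2 y = -24824.18
Solving the 2×2 system: x ≈ -26.0, y ≈ 116.3 km.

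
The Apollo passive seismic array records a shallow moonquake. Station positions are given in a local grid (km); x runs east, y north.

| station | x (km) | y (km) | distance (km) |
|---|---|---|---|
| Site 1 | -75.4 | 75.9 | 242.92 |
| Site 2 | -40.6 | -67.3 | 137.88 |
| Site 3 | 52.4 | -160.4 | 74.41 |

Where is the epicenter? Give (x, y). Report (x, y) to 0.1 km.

Circle about each station: (x + 75.4)² + (y − 75.9)² = 242.92²; (x + 40.6)² + (y + 67.3)² = 137.88²; (x − 52.4)² + (y + 160.4)² = 74.41².
Subtracting pairs of circle equations eliminates x²+y² and gives linear equations (the radical axes):
69.6 x − 286.4 y = 34730.91
255.6 x − 472.6 y = 70501.23
Solving the 2×2 system: x ≈ 93.7, y ≈ -98.5 km.
Check against Site 1 (with the unrounded x, y): √((x + 75.4)²+(y − 75.9)²) = 242.93 ≈ 242.92 km. ✓

(93.7, -98.5)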